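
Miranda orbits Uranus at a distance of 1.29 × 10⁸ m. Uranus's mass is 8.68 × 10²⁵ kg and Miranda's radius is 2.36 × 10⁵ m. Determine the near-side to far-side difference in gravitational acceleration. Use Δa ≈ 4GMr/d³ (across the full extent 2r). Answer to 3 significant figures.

a_tidal = 4GMr/d³
        = 4 × (6.674 × 10⁻¹¹) × (8.68 × 10²⁵) × (2.36 × 10⁵) / (1.29 × 10⁸)³
        = 2.55 × 10⁻³ m/s²

2.55 × 10⁻³ m/s²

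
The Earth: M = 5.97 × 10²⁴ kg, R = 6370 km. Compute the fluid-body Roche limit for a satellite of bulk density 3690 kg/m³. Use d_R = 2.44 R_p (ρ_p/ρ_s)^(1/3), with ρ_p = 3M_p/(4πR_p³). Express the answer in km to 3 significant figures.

17800 km

ρ_p = 3M_p/(4πR_p³) = 3 × (5.97 × 10²⁴) / (4π × (6.37 × 10⁶ m)³) = 5510 kg/m³
d_R = 2.44 × 6370 km × (5510/3690)^(1/3)
    = 17800 km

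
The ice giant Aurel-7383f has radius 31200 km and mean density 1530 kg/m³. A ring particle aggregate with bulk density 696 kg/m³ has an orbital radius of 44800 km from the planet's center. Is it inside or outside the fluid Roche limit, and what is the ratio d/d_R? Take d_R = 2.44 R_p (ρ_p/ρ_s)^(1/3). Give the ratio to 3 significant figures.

d_R = 2.44 × (31200 km) × (1530/696)^(1/3) = 98990 km
d/d_R = (44800) / (98990) = 0.453
Since d/d_R < 1, the body is inside the Roche limit.

inside; d/d_R ≈ 0.453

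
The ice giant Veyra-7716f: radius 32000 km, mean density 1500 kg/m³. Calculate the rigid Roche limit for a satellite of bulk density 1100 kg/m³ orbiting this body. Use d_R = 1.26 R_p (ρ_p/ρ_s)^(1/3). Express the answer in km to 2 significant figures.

d_R = 1.26 × 32000 km × (1500/1100)^(1/3)
    = 45000 km

45000 km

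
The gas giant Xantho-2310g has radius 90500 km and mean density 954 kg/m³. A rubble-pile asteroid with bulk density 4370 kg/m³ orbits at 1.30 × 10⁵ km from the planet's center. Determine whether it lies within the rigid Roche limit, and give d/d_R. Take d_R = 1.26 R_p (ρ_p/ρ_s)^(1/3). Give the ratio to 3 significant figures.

outside; d/d_R ≈ 1.89

d_R = 1.26 × (90500 km) × (954/4370)^(1/3) = 68660 km
d/d_R = (1.30 × 10⁵) / (68660) = 1.89
Since d/d_R > 1, the body is outside the Roche limit.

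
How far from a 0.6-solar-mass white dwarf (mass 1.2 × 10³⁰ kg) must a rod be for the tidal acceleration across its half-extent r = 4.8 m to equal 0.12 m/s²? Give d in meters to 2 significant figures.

2GMr/d³ = a_tidal  ⇒  d = (2GMr / a_tidal)^(1/3)
d = (2 × 6.674×10⁻¹¹ × (1.2 × 10³⁰) × (4.8) / (0.12))^(1/3)
  = 1.9 × 10⁷ m

1.9 × 10⁷ m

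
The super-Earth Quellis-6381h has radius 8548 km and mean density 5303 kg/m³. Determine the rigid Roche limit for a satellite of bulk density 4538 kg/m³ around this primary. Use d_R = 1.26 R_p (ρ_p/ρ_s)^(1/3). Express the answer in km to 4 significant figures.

d_R = 1.26 × 8548 km × (5303/4538)^(1/3)
    = 11340 km

11340 km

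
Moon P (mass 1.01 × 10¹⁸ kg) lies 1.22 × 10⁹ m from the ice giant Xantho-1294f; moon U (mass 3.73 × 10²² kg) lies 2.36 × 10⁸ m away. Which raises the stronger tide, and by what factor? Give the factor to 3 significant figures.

Compare M/d³ for the two perturbers:
Moon P: (1.01 × 10¹⁸) / (1.22 × 10⁹)³ = 5.562 × 10⁻¹⁰
Moon U: (3.73 × 10²²) / (2.36 × 10⁸)³ = 2.838 × 10⁻³
Ratio (larger/smaller) = 5.10 × 10⁶

Moon U, by a factor of ≈ 5.10 × 10⁶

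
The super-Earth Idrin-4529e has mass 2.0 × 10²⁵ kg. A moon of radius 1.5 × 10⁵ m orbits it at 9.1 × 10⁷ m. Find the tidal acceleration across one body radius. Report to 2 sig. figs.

5.3 × 10⁻⁴ m/s²

Since r ≪ d, expand the inverse-square field across one radius to get the leading 2GMr/d³ term.
Δg = 2GMr/d³
   = 2 × (6.674 × 10⁻¹¹) × (2.0 × 10²⁵) × (1.5 × 10⁵) / (9.1 × 10⁷)³
   = 5.3 × 10⁻⁴ m/s²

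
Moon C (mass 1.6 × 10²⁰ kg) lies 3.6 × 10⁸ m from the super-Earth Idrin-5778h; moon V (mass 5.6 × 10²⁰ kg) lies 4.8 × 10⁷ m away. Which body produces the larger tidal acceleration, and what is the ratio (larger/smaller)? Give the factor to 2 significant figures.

Compare M/d³ for the two perturbers:
Moon C: (1.6 × 10²⁰) / (3.6 × 10⁸)³ = 3.429 × 10⁻⁶
Moon V: (5.6 × 10²⁰) / (4.8 × 10⁷)³ = 5.064 × 10⁻³
Ratio (larger/smaller) = 1500

Moon V, by a factor of ≈ 1500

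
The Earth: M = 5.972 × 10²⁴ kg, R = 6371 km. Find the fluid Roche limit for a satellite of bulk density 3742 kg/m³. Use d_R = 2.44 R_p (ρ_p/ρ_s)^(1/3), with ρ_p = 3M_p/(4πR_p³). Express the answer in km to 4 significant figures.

ρ_p = 3M_p/(4πR_p³) = 3 × (5.972 × 10²⁴) / (4π × (6.371 × 10⁶ m)³) = 5513 kg/m³
d_R = 2.44 × 6371 km × (5513/3742)^(1/3)
    = 17690 km

17690 km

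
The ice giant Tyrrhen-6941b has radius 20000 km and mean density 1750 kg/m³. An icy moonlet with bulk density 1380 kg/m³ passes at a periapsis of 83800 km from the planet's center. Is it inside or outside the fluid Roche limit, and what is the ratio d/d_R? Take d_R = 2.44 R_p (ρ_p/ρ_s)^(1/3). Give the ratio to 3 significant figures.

d_R = 2.44 × (20000 km) × (1750/1380)^(1/3) = 52820 km
d/d_R = (83800) / (52820) = 1.59
Since d/d_R > 1, the body is outside the Roche limit.

outside; d/d_R ≈ 1.59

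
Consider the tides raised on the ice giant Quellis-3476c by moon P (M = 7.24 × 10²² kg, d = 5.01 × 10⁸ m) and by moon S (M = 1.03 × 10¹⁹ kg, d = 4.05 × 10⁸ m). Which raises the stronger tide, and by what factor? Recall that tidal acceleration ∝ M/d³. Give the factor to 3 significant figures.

Moon P, by a factor of ≈ 3710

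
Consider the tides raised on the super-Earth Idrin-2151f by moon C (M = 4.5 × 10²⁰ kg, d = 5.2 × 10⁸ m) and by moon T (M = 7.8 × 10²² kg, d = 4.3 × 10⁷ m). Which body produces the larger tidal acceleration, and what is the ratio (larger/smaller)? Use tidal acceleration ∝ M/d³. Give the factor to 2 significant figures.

Moon T, by a factor of ≈ 3.1 × 10⁵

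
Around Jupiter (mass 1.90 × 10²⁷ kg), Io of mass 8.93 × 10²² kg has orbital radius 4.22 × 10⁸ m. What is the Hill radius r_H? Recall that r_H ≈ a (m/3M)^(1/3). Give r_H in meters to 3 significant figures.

r_H ≈ a (m/3M)^(1/3)
    = (4.22 × 10⁸) × (8.93 × 10²² / (3 × 1.90 × 10²⁷))^(1/3)
    = 1.06 × 10⁷ m

1.06 × 10⁷ m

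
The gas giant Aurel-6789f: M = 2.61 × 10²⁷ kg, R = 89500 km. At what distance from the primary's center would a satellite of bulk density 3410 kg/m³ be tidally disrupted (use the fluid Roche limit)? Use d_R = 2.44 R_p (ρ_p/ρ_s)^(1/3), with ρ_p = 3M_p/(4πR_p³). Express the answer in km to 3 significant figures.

ρ_p = 3M_p/(4πR_p³) = 3 × (2.61 × 10²⁷) / (4π × (8.95 × 10⁷ m)³) = 869 kg/m³
d_R = 2.44 × 89500 km × (869/3410)^(1/3)
    = 1.38 × 10⁵ km

1.38 × 10⁵ km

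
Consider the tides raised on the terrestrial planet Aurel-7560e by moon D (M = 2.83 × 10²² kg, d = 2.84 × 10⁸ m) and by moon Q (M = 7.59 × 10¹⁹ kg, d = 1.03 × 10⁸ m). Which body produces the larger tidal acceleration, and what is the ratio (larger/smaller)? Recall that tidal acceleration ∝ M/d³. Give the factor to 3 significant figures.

Moon D, by a factor of ≈ 17.8

Compare M/d³ for the two perturbers:
Moon D: (2.83 × 10²²) / (2.84 × 10⁸)³ = 1.235 × 10⁻³
Moon Q: (7.59 × 10¹⁹) / (1.03 × 10⁸)³ = 6.946 × 10⁻⁵
Ratio (larger/smaller) = 17.8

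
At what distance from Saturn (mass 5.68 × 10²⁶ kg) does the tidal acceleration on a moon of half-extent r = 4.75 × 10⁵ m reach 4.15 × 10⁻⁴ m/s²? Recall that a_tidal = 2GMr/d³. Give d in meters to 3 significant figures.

2GMr/d³ = a_tidal  ⇒  d = (2GMr / a_tidal)^(1/3)
d = (2 × 6.674×10⁻¹¹ × (5.68 × 10²⁶) × (4.75 × 10⁵) / (4.15 × 10⁻⁴))^(1/3)
  = 4.43 × 10⁸ m

4.43 × 10⁸ m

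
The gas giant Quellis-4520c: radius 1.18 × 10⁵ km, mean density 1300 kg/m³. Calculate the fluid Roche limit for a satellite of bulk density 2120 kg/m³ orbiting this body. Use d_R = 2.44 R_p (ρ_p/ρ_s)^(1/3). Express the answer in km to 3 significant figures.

d_R = 2.44 × 1.18 × 10⁵ km × (1300/2120)^(1/3)
    = 2.45 × 10⁵ km

2.45 × 10⁵ km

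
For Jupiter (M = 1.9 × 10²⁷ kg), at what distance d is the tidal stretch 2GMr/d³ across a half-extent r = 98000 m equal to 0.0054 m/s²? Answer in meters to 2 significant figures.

2GMr/d³ = a_tidal  ⇒  d = (2GMr / a_tidal)^(1/3)
d = (2 × 6.674×10⁻¹¹ × (1.9 × 10²⁷) × (98000) / (0.0054))^(1/3)
  = 1.7 × 10⁸ m

1.7 × 10⁸ m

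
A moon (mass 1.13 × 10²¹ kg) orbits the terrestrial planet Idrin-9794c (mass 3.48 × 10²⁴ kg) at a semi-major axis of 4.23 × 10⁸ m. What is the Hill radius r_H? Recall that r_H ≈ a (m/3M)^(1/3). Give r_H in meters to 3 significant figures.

2.02 × 10⁷ m

r_H ≈ a (m/3M)^(1/3)
    = (4.23 × 10⁸) × (1.13 × 10²¹ / (3 × 3.48 × 10²⁴))^(1/3)
    = 2.02 × 10⁷ m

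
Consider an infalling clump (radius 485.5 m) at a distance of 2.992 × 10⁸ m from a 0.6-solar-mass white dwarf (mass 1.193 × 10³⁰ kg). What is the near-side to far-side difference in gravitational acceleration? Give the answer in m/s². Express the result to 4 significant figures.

Δa = 4GMr/d³
   = 4 × (6.674 × 10⁻¹¹) × (1.193 × 10³⁰) × (485.5) / (2.992 × 10⁸)³
   = 5.773 × 10⁻³ m/s²

5.773 × 10⁻³ m/s²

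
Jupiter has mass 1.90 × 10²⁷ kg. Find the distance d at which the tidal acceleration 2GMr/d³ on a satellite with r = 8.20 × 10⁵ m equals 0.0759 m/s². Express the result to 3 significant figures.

1.40 × 10⁸ m

2GMr/d³ = a_tidal  ⇒  d = (2GMr / a_tidal)^(1/3)
d = (2 × 6.674×10⁻¹¹ × (1.90 × 10²⁷) × (8.20 × 10⁵) / (0.0759))^(1/3)
  = 1.40 × 10⁸ m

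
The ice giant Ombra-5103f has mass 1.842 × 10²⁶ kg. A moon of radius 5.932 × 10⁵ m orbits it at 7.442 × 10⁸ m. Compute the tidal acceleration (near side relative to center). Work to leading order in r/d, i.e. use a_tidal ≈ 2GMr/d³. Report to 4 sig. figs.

3.539 × 10⁻⁵ m/s²

Differencing GM/(d−r)² and GM/d² to first order in r/d gives 2GMr/d³.
a_tidal = 2GMr/d³
        = 2 × (6.674 × 10⁻¹¹) × (1.842 × 10²⁶) × (5.932 × 10⁵) / (7.442 × 10⁸)³
        = 3.539 × 10⁻⁵ m/s²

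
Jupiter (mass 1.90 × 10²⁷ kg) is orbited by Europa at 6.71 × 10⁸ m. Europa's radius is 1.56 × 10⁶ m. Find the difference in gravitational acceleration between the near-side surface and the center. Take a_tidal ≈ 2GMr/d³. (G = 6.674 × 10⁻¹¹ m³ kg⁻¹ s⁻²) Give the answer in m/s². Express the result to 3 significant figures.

Δg = 2GMr/d³
   = 2 × (6.674 × 10⁻¹¹) × (1.90 × 10²⁷) × (1.56 × 10⁶) / (6.71 × 10⁸)³
   = 1.31 × 10⁻³ m/s²

1.31 × 10⁻³ m/s²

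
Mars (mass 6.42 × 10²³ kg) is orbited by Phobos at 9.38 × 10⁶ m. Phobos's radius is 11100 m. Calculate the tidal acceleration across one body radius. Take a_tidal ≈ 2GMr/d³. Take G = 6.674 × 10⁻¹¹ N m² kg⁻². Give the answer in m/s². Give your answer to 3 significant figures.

1.15 × 10⁻³ m/s²

Differencing GM/(d−r)² and GM/d² to first order in r/d gives 2GMr/d³.
Δa = 2GMr/d³
   = 2 × (6.674 × 10⁻¹¹) × (6.42 × 10²³) × (11100) / (9.38 × 10⁶)³
   = 1.15 × 10⁻³ m/s²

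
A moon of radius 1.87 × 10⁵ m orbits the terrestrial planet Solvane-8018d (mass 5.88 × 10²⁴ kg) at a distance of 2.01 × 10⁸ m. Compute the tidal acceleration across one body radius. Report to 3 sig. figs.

The tidal stretch is the gradient of GM/d² times the body's extent r, hence the 1/d³ dependence.
Δg = 2GMr/d³
   = 2 × (6.674 × 10⁻¹¹) × (5.88 × 10²⁴) × (1.87 × 10⁵) / (2.01 × 10⁸)³
   = 1.81 × 10⁻⁵ m/s²

1.81 × 10⁻⁵ m/s²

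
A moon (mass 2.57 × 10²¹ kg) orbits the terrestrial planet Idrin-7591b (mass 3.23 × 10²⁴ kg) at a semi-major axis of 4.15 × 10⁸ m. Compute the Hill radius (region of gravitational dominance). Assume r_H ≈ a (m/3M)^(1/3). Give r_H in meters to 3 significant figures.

2.67 × 10⁷ m

r_H ≈ a (m/3M)^(1/3)
    = (4.15 × 10⁸) × (2.57 × 10²¹ / (3 × 3.23 × 10²⁴))^(1/3)
    = 2.67 × 10⁷ m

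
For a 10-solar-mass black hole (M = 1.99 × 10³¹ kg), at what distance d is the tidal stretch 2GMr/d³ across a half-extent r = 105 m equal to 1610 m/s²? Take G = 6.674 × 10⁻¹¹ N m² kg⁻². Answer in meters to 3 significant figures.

5.57 × 10⁶ m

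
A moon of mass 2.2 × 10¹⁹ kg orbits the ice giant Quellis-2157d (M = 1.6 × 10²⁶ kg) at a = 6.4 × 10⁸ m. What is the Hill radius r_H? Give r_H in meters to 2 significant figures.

2.3 × 10⁶ m

r_H ≈ a (m/3M)^(1/3)
    = (6.4 × 10⁸) × (2.2 × 10¹⁹ / (3 × 1.6 × 10²⁶))^(1/3)
    = 2.3 × 10⁶ m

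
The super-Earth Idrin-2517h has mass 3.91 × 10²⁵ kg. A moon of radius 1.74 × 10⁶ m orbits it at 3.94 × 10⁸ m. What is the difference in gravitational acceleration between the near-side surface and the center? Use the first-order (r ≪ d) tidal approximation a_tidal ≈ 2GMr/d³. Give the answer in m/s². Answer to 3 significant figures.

1.48 × 10⁻⁴ m/s²

Δa = 2GMr/d³
   = 2 × (6.674 × 10⁻¹¹) × (3.91 × 10²⁵) × (1.74 × 10⁶) / (3.94 × 10⁸)³
   = 1.48 × 10⁻⁴ m/s²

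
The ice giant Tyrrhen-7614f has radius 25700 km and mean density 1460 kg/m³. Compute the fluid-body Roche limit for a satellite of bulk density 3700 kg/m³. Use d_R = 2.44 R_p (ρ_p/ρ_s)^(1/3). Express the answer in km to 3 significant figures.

d_R = 2.44 × 25700 km × (1460/3700)^(1/3)
    = 46000 km

46000 km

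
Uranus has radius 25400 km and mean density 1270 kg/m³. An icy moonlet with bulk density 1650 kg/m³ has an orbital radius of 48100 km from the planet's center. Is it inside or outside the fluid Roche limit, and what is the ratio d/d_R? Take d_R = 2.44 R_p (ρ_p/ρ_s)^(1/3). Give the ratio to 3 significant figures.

d_R = 2.44 × (25400 km) × (1270/1650)^(1/3) = 56800 km
d/d_R = (48100) / (56800) = 0.847
Since d/d_R < 1, the body is inside the Roche limit.

inside; d/d_R ≈ 0.847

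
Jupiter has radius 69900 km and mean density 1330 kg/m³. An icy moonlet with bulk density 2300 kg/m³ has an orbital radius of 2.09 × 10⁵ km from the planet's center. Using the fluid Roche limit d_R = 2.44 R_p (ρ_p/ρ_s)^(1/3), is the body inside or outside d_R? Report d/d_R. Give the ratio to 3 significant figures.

d_R = 2.44 × (69900 km) × (1330/2300)^(1/3) = 1.421 × 10⁵ km
d/d_R = (2.09 × 10⁵) / (1.421 × 10⁵) = 1.47
Since d/d_R > 1, the body is outside the Roche limit.

outside; d/d_R ≈ 1.47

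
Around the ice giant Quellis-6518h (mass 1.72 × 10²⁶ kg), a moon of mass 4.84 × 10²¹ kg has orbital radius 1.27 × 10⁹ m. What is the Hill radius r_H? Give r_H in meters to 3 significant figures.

2.68 × 10⁷ m

r_H ≈ a (m/3M)^(1/3)
    = (1.27 × 10⁹) × (4.84 × 10²¹ / (3 × 1.72 × 10²⁶))^(1/3)
    = 2.68 × 10⁷ m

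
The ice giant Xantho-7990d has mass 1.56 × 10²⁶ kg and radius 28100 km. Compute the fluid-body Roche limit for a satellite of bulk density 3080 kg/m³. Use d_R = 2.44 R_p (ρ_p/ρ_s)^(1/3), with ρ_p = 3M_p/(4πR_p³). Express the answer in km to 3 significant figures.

ρ_p = 3M_p/(4πR_p³) = 3 × (1.56 × 10²⁶) / (4π × (2.81 × 10⁷ m)³) = 1680 kg/m³
d_R = 2.44 × 28100 km × (1680/3080)^(1/3)
    = 56000 km

56000 km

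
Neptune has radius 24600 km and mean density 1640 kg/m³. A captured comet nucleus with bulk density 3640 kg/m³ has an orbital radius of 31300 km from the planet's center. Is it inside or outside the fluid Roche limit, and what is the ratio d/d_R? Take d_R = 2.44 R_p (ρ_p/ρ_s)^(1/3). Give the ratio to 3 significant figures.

inside; d/d_R ≈ 0.680

d_R = 2.44 × (24600 km) × (1640/3640)^(1/3) = 46020 km
d/d_R = (31300) / (46020) = 0.680
Since d/d_R < 1, the body is inside the Roche limit.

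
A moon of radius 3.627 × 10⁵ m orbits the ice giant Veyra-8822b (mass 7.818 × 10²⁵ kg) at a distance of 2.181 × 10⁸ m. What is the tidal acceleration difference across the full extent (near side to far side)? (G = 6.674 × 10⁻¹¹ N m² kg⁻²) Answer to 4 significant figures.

Differencing GM/(d−r)² and GM/(d+r)² to first order in r/d gives 4GMr/d³.
a_tidal = 4GMr/d³
        = 4 × (6.674 × 10⁻¹¹) × (7.818 × 10²⁵) × (3.627 × 10⁵) / (2.181 × 10⁸)³
        = 7.297 × 10⁻⁴ m/s²

7.297 × 10⁻⁴ m/s²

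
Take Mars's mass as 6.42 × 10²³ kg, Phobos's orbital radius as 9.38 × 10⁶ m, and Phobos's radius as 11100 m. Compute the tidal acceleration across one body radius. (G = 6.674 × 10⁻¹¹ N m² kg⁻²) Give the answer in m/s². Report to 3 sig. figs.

a_tidal = 2GMr/d³
        = 2 × (6.674 × 10⁻¹¹) × (6.42 × 10²³) × (11100) / (9.38 × 10⁶)³
        = 1.15 × 10⁻³ m/s²

1.15 × 10⁻³ m/s²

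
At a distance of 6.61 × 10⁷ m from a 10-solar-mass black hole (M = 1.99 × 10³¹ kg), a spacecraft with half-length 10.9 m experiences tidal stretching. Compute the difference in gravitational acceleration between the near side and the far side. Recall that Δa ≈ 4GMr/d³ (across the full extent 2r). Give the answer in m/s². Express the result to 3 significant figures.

a_tidal = 4GMr/d³
        = 4 × (6.674 × 10⁻¹¹) × (1.99 × 10³¹) × (10.9) / (6.61 × 10⁷)³
        = 2.01 × 10⁻¹ m/s²

2.01 × 10⁻¹ m/s²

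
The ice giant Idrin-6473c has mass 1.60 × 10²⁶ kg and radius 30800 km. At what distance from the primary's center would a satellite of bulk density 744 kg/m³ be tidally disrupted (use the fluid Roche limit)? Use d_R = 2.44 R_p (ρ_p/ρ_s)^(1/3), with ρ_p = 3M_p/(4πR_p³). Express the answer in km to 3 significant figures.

90700 km

ρ_p = 3M_p/(4πR_p³) = 3 × (1.60 × 10²⁶) / (4π × (3.08 × 10⁷ m)³) = 1310 kg/m³
d_R = 2.44 × 30800 km × (1310/744)^(1/3)
    = 90700 km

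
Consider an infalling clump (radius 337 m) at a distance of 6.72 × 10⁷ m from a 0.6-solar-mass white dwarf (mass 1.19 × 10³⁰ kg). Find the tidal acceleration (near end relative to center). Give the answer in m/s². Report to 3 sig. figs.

1.76 × 10⁻¹ m/s²

Since r ≪ d, expand the inverse-square field across one radius to get the leading 2GMr/d³ term.
a_tidal = 2GMr/d³
        = 2 × (6.674 × 10⁻¹¹) × (1.19 × 10³⁰) × (337) / (6.72 × 10⁷)³
        = 1.76 × 10⁻¹ m/s²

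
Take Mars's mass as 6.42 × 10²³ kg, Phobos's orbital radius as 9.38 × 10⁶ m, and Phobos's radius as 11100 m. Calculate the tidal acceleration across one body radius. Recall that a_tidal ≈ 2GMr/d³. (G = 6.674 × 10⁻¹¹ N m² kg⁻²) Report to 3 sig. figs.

1.15 × 10⁻³ m/s²

Δg = 2GMr/d³
   = 2 × (6.674 × 10⁻¹¹) × (6.42 × 10²³) × (11100) / (9.38 × 10⁶)³
   = 1.15 × 10⁻³ m/s²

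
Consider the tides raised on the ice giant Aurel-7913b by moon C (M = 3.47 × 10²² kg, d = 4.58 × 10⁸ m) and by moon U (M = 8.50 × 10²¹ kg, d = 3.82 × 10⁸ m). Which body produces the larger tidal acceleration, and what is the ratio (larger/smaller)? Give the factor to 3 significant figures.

Moon C, by a factor of ≈ 2.37

Tidal acceleration ∝ M/d³, so compare M/d³ for each.
Moon C: (3.47 × 10²²) / (4.58 × 10⁸)³ = 3.612 × 10⁻⁴
Moon U: (8.50 × 10²¹) / (3.82 × 10⁸)³ = 1.525 × 10⁻⁴
Ratio (larger/smaller) = 2.37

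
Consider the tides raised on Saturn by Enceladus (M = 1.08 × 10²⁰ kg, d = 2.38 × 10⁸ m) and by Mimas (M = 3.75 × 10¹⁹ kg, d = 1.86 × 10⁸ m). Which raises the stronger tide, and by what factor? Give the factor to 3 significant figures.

Tidal acceleration ∝ M/d³, so compare M/d³ for each.
Enceladus: (1.08 × 10²⁰) / (2.38 × 10⁸)³ = 8.011 × 10⁻⁶
Mimas: (3.75 × 10¹⁹) / (1.86 × 10⁸)³ = 5.828 × 10⁻⁶
Ratio (larger/smaller) = 1.37

Enceladus, by a factor of ≈ 1.37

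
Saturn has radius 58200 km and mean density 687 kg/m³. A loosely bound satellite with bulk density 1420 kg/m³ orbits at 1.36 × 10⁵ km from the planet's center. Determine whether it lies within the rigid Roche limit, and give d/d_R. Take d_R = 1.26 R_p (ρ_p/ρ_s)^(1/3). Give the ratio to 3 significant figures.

d_R = 1.26 × (58200 km) × (687/1420)^(1/3) = 57570 km
d/d_R = (1.36 × 10⁵) / (57570) = 2.36
Since d/d_R > 1, the body is outside the Roche limit.

outside; d/d_R ≈ 2.36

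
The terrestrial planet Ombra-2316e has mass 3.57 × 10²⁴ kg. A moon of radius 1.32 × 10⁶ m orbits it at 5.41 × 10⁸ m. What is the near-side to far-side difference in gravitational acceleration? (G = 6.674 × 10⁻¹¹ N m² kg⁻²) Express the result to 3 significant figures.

7.95 × 10⁻⁶ m/s²

Δg = 4GMr/d³
   = 4 × (6.674 × 10⁻¹¹) × (3.57 × 10²⁴) × (1.32 × 10⁶) / (5.41 × 10⁸)³
   = 7.95 × 10⁻⁶ m/s²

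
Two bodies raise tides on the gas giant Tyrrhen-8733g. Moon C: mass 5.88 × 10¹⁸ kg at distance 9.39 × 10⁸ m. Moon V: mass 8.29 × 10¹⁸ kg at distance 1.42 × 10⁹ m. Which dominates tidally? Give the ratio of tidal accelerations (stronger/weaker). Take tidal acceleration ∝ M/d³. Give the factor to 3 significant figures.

Moon C, by a factor of ≈ 2.45

Tidal acceleration ∝ M/d³, so compare M/d³ for each.
Moon C: (5.88 × 10¹⁸) / (9.39 × 10⁸)³ = 7.102 × 10⁻⁹
Moon V: (8.29 × 10¹⁸) / (1.42 × 10⁹)³ = 2.895 × 10⁻⁹
Ratio (larger/smaller) = 2.45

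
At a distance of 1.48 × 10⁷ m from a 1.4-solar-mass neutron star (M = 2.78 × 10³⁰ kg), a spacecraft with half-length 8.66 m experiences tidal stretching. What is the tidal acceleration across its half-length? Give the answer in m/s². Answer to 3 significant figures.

9.91 × 10⁻¹ m/s²

Δg = 2GMr/d³
   = 2 × (6.674 × 10⁻¹¹) × (2.78 × 10³⁰) × (8.66) / (1.48 × 10⁷)³
   = 9.91 × 10⁻¹ m/s²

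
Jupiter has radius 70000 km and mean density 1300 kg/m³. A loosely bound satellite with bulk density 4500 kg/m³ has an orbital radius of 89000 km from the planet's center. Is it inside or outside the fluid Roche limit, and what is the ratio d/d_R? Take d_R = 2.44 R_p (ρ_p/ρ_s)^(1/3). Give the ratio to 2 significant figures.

inside; d/d_R ≈ 0.79

d_R = 2.44 × (70000 km) × (1300/4500)^(1/3) = 1.129 × 10⁵ km
d/d_R = (89000) / (1.129 × 10⁵) = 0.79
Since d/d_R < 1, the body is inside the Roche limit.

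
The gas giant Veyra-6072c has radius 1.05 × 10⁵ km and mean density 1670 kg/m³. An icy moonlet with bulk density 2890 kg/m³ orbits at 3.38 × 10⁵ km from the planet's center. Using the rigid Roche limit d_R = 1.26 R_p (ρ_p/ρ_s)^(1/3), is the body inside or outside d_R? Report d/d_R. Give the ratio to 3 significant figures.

outside; d/d_R ≈ 3.07

d_R = 1.26 × (1.05 × 10⁵ km) × (1670/2890)^(1/3) = 1.102 × 10⁵ km
d/d_R = (3.38 × 10⁵) / (1.102 × 10⁵) = 3.07
Since d/d_R > 1, the body is outside the Roche limit.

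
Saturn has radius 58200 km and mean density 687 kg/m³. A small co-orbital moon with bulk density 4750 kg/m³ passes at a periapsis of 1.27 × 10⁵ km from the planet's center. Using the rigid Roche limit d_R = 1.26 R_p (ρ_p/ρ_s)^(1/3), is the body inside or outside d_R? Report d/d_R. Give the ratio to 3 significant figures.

d_R = 1.26 × (58200 km) × (687/4750)^(1/3) = 38490 km
d/d_R = (1.27 × 10⁵) / (38490) = 3.30
Since d/d_R > 1, the body is outside the Roche limit.

outside; d/d_R ≈ 3.30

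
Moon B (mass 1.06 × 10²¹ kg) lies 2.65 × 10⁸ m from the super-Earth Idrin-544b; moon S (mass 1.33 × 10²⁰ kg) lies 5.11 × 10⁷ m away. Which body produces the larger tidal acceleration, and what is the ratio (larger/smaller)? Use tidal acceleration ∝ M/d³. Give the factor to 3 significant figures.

Moon S, by a factor of ≈ 17.5

Tidal stretch scales as M/d³; compute that for each body.
Moon B: (1.06 × 10²¹) / (2.65 × 10⁸)³ = 5.696 × 10⁻⁵
Moon S: (1.33 × 10²⁰) / (5.11 × 10⁷)³ = 9.968 × 10⁻⁴
Ratio (larger/smaller) = 17.5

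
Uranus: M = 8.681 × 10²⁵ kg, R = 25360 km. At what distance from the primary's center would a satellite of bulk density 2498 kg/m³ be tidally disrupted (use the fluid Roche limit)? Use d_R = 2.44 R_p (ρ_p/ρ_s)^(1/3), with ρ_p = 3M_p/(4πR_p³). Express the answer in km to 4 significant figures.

49400 km

ρ_p = 3M_p/(4πR_p³) = 3 × (8.681 × 10²⁵) / (4π × (2.536 × 10⁷ m)³) = 1271 kg/m³
d_R = 2.44 × 25360 km × (1271/2498)^(1/3)
    = 49400 km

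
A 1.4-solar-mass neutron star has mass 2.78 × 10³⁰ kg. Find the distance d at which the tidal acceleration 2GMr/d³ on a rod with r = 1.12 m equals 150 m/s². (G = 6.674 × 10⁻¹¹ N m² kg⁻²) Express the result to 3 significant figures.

1.40 × 10⁶ m

2GMr/d³ = a_tidal  ⇒  d = (2GMr / a_tidal)^(1/3)
d = (2 × 6.674×10⁻¹¹ × (2.78 × 10³⁰) × (1.12) / (150))^(1/3)
  = 1.40 × 10⁶ m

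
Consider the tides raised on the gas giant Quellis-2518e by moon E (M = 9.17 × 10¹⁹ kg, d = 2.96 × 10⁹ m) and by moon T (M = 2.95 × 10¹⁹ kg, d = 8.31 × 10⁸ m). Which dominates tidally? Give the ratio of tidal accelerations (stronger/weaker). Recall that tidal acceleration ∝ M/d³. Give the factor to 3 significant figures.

Moon T, by a factor of ≈ 14.5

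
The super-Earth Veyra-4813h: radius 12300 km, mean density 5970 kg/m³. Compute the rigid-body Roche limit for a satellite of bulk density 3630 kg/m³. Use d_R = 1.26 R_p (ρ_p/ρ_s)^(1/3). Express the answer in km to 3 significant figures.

18300 km

d_R = 1.26 × 12300 km × (5970/3630)^(1/3)
    = 18300 km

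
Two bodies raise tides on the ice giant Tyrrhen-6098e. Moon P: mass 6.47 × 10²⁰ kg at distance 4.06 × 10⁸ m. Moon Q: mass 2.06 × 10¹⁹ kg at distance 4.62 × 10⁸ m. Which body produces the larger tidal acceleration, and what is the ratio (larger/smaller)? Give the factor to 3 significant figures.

Moon P, by a factor of ≈ 46.3

The tide-raising term goes as M/d³ (the gradient of a 1/d² field).
Moon P: (6.47 × 10²⁰) / (4.06 × 10⁸)³ = 9.668 × 10⁻⁶
Moon Q: (2.06 × 10¹⁹) / (4.62 × 10⁸)³ = 2.089 × 10⁻⁷
Ratio (larger/smaller) = 46.3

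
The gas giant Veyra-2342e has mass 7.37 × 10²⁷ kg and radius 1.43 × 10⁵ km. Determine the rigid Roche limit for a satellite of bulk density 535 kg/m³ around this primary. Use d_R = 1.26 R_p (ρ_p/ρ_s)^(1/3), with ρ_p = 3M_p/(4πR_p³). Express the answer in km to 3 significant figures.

ρ_p = 3M_p/(4πR_p³) = 3 × (7.37 × 10²⁷) / (4π × (1.43 × 10⁸ m)³) = 602 kg/m³
d_R = 1.26 × 1.43 × 10⁵ km × (602/535)^(1/3)
    = 1.87 × 10⁵ km

1.87 × 10⁵ km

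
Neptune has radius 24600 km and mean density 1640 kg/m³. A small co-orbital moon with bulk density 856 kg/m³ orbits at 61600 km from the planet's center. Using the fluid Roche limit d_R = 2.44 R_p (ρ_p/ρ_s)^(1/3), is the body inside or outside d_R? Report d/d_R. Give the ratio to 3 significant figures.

d_R = 2.44 × (24600 km) × (1640/856)^(1/3) = 74550 km
d/d_R = (61600) / (74550) = 0.826
Since d/d_R < 1, the body is inside the Roche limit.

inside; d/d_R ≈ 0.826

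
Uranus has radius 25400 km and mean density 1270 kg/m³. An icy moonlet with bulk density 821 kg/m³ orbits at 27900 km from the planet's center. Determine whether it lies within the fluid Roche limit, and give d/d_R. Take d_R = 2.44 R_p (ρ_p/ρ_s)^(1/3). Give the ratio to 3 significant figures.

d_R = 2.44 × (25400 km) × (1270/821)^(1/3) = 71680 km
d/d_R = (27900) / (71680) = 0.389
Since d/d_R < 1, the body is inside the Roche limit.

inside; d/d_R ≈ 0.389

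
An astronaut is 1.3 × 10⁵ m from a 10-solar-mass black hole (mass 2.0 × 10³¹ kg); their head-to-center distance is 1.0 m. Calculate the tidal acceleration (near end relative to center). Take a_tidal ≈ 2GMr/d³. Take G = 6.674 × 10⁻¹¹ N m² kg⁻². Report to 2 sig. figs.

Differencing GM/(d−r)² and GM/d² to first order in r/d gives 2GMr/d³.
a_tidal = 2GMr/d³
        = 2 × (6.674 × 10⁻¹¹) × (2.0 × 10³¹) × (1.0) / (1.3 × 10⁵)³
        = 1.2 × 10⁶ m/s²

1.2 × 10⁶ m/s²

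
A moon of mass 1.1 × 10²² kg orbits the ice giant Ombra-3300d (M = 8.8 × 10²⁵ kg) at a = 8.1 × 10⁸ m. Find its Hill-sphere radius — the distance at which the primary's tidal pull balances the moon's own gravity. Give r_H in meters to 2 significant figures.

r_H ≈ a (m/3M)^(1/3)
    = (8.1 × 10⁸) × (1.1 × 10²² / (3 × 8.8 × 10²⁵))^(1/3)
    = 2.8 × 10⁷ m

2.8 × 10⁷ m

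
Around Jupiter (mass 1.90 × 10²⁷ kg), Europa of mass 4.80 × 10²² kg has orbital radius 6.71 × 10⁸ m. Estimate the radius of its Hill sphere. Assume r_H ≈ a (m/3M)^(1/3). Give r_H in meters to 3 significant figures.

r_H ≈ a (m/3M)^(1/3)
    = (6.71 × 10⁸) × (4.80 × 10²² / (3 × 1.90 × 10²⁷))^(1/3)
    = 1.37 × 10⁷ m

1.37 × 10⁷ m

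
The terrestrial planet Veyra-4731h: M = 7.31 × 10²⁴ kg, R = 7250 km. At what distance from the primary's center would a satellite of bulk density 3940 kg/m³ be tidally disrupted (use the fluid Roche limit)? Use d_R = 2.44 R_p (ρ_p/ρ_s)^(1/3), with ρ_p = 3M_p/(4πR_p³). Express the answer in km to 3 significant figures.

18600 km

ρ_p = 3M_p/(4πR_p³) = 3 × (7.31 × 10²⁴) / (4π × (7.25 × 10⁶ m)³) = 4580 kg/m³
d_R = 2.44 × 7250 km × (4580/3940)^(1/3)
    = 18600 km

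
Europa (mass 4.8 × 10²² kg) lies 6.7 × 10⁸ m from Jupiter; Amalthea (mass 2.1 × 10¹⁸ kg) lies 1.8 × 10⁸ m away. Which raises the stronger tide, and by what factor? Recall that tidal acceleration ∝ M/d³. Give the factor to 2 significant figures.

Europa, by a factor of ≈ 440

Tidal acceleration ∝ M/d³, so compare M/d³ for each.
Europa: (4.8 × 10²²) / (6.7 × 10⁸)³ = 1.596 × 10⁻⁴
Amalthea: (2.1 × 10¹⁸) / (1.8 × 10⁸)³ = 3.601 × 10⁻⁷
Ratio (larger/smaller) = 440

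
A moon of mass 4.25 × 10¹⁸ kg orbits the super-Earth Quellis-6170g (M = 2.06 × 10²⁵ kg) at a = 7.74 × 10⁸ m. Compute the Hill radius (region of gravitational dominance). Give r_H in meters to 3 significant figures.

3.17 × 10⁶ m

r_H ≈ a (m/3M)^(1/3)
    = (7.74 × 10⁸) × (4.25 × 10¹⁸ / (3 × 2.06 × 10²⁵))^(1/3)
    = 3.17 × 10⁶ m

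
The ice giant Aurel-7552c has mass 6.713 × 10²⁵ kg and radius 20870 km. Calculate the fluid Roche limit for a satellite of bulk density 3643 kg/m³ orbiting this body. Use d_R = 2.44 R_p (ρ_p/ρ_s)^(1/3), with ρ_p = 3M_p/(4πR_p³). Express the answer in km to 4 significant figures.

ρ_p = 3M_p/(4πR_p³) = 3 × (6.713 × 10²⁵) / (4π × (2.087 × 10⁷ m)³) = 1763 kg/m³
d_R = 2.44 × 20870 km × (1763/3643)^(1/3)
    = 39980 km

39980 km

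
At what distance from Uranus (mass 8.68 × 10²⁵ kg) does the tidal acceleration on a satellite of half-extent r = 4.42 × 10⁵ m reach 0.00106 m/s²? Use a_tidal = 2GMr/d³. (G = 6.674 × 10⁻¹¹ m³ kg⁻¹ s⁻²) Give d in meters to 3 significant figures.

1.69 × 10⁸ m

2GMr/d³ = a_tidal  ⇒  d = (2GMr / a_tidal)^(1/3)
d = (2 × 6.674×10⁻¹¹ × (8.68 × 10²⁵) × (4.42 × 10⁵) / (0.00106))^(1/3)
  = 1.69 × 10⁸ m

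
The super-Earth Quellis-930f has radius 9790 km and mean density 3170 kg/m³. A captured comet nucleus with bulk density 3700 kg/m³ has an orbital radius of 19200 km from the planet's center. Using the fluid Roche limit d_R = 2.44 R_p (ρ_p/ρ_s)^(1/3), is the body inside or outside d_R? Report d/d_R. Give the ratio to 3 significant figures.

inside; d/d_R ≈ 0.846

d_R = 2.44 × (9790 km) × (3170/3700)^(1/3) = 22690 km
d/d_R = (19200) / (22690) = 0.846
Since d/d_R < 1, the body is inside the Roche limit.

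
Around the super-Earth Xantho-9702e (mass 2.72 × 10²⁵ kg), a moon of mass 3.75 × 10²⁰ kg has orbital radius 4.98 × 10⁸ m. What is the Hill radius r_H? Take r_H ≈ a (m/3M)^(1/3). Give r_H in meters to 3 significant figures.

r_H ≈ a (m/3M)^(1/3)
    = (4.98 × 10⁸) × (3.75 × 10²⁰ / (3 × 2.72 × 10²⁵))^(1/3)
    = 8.28 × 10⁶ m

8.28 × 10⁶ m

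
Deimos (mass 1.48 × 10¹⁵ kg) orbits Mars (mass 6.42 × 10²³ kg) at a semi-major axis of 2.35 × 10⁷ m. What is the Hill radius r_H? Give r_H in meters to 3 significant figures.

r_H ≈ a (m/3M)^(1/3)
    = (2.35 × 10⁷) × (1.48 × 10¹⁵ / (3 × 6.42 × 10²³))^(1/3)
    = 2.15 × 10⁴ m

2.15 × 10⁴ m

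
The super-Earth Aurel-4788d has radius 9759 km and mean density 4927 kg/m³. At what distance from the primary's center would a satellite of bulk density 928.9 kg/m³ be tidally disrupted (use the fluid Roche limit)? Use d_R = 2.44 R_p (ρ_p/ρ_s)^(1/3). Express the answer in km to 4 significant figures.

41530 km

d_R = 2.44 × 9759 km × (4927/928.9)^(1/3)
    = 41530 km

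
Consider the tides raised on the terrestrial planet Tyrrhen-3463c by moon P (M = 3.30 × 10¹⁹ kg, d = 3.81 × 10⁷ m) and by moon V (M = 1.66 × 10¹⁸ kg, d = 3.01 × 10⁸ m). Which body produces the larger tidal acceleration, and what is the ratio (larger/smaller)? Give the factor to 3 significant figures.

Compare M/d³ for the two perturbers:
Moon P: (3.30 × 10¹⁹) / (3.81 × 10⁷)³ = 5.967 × 10⁻⁴
Moon V: (1.66 × 10¹⁸) / (3.01 × 10⁸)³ = 6.087 × 10⁻⁸
Ratio (larger/smaller) = 9800

Moon P, by a factor of ≈ 9800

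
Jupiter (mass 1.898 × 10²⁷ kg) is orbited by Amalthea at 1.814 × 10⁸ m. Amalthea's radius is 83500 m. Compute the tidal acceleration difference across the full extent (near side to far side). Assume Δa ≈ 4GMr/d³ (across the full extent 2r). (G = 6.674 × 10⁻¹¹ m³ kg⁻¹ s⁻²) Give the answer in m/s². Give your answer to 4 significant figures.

7.088 × 10⁻³ m/s²

a_tidal = 4GMr/d³
        = 4 × (6.674 × 10⁻¹¹) × (1.898 × 10²⁷) × (83500) / (1.814 × 10⁸)³
        = 7.088 × 10⁻³ m/s²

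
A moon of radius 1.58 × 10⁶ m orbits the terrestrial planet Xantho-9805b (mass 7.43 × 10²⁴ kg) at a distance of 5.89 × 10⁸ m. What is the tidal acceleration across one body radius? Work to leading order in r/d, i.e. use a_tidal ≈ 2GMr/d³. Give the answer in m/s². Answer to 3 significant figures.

Since r ≪ d, expand the inverse-square field across one radius to get the leading 2GMr/d³ term.
a_tidal = 2GMr/d³
        = 2 × (6.674 × 10⁻¹¹) × (7.43 × 10²⁴) × (1.58 × 10⁶) / (5.89 × 10⁸)³
        = 7.67 × 10⁻⁶ m/s²

7.67 × 10⁻⁶ m/s²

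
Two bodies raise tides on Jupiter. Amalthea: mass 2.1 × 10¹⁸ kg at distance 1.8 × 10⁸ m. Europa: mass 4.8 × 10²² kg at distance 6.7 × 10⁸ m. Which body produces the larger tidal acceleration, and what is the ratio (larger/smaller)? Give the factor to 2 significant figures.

Europa, by a factor of ≈ 440

The tide-raising term goes as M/d³ (the gradient of a 1/d² field).
Amalthea: (2.1 × 10¹⁸) / (1.8 × 10⁸)³ = 3.601 × 10⁻⁷
Europa: (4.8 × 10²²) / (6.7 × 10⁸)³ = 1.596 × 10⁻⁴
Ratio (larger/smaller) = 440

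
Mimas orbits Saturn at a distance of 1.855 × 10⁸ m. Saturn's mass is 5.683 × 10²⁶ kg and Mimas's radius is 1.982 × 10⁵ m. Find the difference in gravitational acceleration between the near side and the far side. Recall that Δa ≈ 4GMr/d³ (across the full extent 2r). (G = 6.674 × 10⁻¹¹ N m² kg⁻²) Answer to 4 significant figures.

4.711 × 10⁻³ m/s²

Differencing GM/(d−r)² and GM/(d+r)² to first order in r/d gives 4GMr/d³.
a_tidal = 4GMr/d³
        = 4 × (6.674 × 10⁻¹¹) × (5.683 × 10²⁶) × (1.982 × 10⁵) / (1.855 × 10⁸)³
        = 4.711 × 10⁻³ m/s²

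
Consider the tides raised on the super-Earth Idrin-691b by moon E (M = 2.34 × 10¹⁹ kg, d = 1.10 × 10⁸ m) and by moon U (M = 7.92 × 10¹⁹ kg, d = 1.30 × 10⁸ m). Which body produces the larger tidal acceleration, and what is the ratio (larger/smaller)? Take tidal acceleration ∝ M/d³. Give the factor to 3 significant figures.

The tide-raising term goes as M/d³ (the gradient of a 1/d² field).
Moon E: (2.34 × 10¹⁹) / (1.10 × 10⁸)³ = 1.758 × 10⁻⁵
Moon U: (7.92 × 10¹⁹) / (1.30 × 10⁸)³ = 3.605 × 10⁻⁵
Ratio (larger/smaller) = 2.05

Moon U, by a factor of ≈ 2.05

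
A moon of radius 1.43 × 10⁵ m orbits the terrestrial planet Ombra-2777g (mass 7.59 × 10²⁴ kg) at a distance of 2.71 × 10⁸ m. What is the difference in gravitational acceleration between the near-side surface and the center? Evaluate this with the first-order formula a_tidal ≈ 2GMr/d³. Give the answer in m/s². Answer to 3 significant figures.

Δg = 2GMr/d³
   = 2 × (6.674 × 10⁻¹¹) × (7.59 × 10²⁴) × (1.43 × 10⁵) / (2.71 × 10⁸)³
   = 7.28 × 10⁻⁶ m/s²

7.28 × 10⁻⁶ m/s²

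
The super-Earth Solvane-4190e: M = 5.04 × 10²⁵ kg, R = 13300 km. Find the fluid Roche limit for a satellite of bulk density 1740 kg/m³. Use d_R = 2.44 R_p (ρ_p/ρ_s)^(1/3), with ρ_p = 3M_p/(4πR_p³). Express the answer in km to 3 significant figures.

46500 km

ρ_p = 3M_p/(4πR_p³) = 3 × (5.04 × 10²⁵) / (4π × (1.33 × 10⁷ m)³) = 5110 kg/m³
d_R = 2.44 × 13300 km × (5110/1740)^(1/3)
    = 46500 km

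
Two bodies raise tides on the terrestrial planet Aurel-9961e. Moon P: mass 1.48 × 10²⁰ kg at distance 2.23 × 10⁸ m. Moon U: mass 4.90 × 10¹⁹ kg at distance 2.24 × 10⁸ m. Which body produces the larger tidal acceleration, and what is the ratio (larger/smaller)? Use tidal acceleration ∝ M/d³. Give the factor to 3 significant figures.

Tidal acceleration ∝ M/d³, so compare M/d³ for each.
Moon P: (1.48 × 10²⁰) / (2.23 × 10⁸)³ = 1.335 × 10⁻⁵
Moon U: (4.90 × 10¹⁹) / (2.24 × 10⁸)³ = 4.360 × 10⁻⁶
Ratio (larger/smaller) = 3.06

Moon P, by a factor of ≈ 3.06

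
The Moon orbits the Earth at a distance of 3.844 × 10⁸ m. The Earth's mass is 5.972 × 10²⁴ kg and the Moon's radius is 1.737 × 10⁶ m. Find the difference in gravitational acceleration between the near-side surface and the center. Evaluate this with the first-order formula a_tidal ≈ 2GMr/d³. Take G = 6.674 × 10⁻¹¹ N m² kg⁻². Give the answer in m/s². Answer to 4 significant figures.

2.438 × 10⁻⁵ m/s²

Δg = 2GMr/d³
   = 2 × (6.674 × 10⁻¹¹) × (5.972 × 10²⁴) × (1.737 × 10⁶) / (3.844 × 10⁸)³
   = 2.438 × 10⁻⁵ m/s²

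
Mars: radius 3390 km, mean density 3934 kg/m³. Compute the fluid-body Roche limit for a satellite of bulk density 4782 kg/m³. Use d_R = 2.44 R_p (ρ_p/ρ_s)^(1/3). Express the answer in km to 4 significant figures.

d_R = 2.44 × 3390 km × (3934/4782)^(1/3)
    = 7751 km

7751 km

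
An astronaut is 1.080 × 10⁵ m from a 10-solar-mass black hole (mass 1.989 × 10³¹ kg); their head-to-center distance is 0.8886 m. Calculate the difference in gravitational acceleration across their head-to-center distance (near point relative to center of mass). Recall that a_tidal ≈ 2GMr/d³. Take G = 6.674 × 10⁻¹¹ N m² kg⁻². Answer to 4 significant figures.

1.873 × 10⁶ m/s²

Since r ≪ d, expand the inverse-square field across one radius to get the leading 2GMr/d³ term.
Δa = 2GMr/d³
   = 2 × (6.674 × 10⁻¹¹) × (1.989 × 10³¹) × (0.8886) / (1.080 × 10⁵)³
   = 1.873 × 10⁶ m/s²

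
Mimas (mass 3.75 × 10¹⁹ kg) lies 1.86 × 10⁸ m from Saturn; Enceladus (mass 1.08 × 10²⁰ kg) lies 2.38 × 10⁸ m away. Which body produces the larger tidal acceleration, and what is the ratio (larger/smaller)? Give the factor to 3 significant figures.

The tide-raising term goes as M/d³ (the gradient of a 1/d² field).
Mimas: (3.75 × 10¹⁹) / (1.86 × 10⁸)³ = 5.828 × 10⁻⁶
Enceladus: (1.08 × 10²⁰) / (2.38 × 10⁸)³ = 8.011 × 10⁻⁶
Ratio (larger/smaller) = 1.37

Enceladus, by a factor of ≈ 1.37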